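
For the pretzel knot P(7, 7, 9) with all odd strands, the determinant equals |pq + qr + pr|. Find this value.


Step 1: Compute pq + qr + pr.
pq = 7*7 = 49
qr = 7*9 = 63
pr = 7*9 = 63
pq + qr + pr = 49 + 63 + 63 = 175
Step 2: Take absolute value.
det(P(7,7,9)) = |175| = 175

175


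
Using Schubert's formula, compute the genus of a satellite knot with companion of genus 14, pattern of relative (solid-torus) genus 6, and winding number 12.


Schubert: g(satellite) = g_rel(pattern) + |winding| * g(companion),
where g_rel(pattern) is the genus of the pattern relative to the solid torus.
= 6 + 12 * 14
= 6 + 168 = 174

174


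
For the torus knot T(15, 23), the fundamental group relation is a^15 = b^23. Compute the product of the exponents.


The relation is a^15 = b^23.
Product of exponents = 15 * 23
= 345

345


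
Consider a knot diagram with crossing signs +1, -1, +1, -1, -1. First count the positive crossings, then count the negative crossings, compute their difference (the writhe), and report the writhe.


Step 1: Count positive crossings (+1).
Positive crossings: 2
Step 2: Count negative crossings (-1).
Negative crossings: 3
Step 3: Writhe = (positive) - (negative)
w = 2 - 3 = -1
Step 4: |w| = 1, and w is negative

-1


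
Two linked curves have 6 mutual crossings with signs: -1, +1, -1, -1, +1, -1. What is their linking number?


Step 1: Count positive crossings: 2
Step 2: Count negative crossings: 4
Step 3: Sum of signs = 2 - 4 = -2
Step 4: Linking number = sum/2 = -2/2 = -1

-1


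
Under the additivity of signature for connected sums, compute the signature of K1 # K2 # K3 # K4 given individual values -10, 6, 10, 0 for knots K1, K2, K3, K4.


The signature is additive under connected sum.
signature(K1 # K2 # K3 # K4) = (-10) + (6) + (10) + (0)
= 6

6


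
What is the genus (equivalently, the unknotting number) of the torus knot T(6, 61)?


For a torus knot T(p,q), both the unknotting number and genus equal (p-1)(q-1)/2.
= (6-1)(61-1)/2
= 5*60/2
= 300/2 = 150

150


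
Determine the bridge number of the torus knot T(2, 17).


The bridge number of T(p,q) is min(p,q).
min(2, 17) = 2

2


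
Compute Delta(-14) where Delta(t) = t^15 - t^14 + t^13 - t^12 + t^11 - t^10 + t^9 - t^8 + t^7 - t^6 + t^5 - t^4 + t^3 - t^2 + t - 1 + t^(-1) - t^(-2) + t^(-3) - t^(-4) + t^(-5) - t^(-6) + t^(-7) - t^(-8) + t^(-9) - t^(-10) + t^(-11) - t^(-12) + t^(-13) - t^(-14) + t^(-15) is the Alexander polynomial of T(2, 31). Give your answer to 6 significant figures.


Substituting t = -14 into Delta(t) = t^15 - t^14 + t^13 - t^12 + t^11 - t^10 + t^9 - t^8 + t^7 - t^6 + t^5 - t^4 + t^3 - t^2 + t - 1 + t^(-1) - t^(-2) + t^(-3) - t^(-4) + t^(-5) - t^(-6) + t^(-7) - t^(-8) + t^(-9) - t^(-10) + t^(-11) - t^(-12) + t^(-13) - t^(-14) + t^(-15):
Term values: (-155568095557812224) + (-11112006825558016) + (-793714773254144) + (-56693912375296) + (-4049565169664) + (-289254654976) + (-20661046784) + (-1475789056) + (-105413504) + (-7529536) + (-537824) + (-38416) + (-2744) + (-196) + (-14) + (-1) + (-0.0714286) + (-0.00510204) + (-0.000364431) + (-2.60308e-05) + (-1.85934e-06) + (-1.3281e-07) + (-9.48645e-09) + (-6.77604e-10) + (-4.84003e-11) + (-3.45716e-12) + (-2.4694e-13) + (-1.76386e-14) + (-1.2599e-15) + (-8.99927e-17) + (-6.42805e-18)
Sum = -1.675348721e+17
Rounded to 6 significant figures: -1.67535e+17

-1.67535e+17


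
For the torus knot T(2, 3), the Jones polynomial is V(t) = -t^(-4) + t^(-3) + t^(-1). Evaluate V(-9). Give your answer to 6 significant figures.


Substituting t = -9 into V(t) = -t^(-4) + t^(-3) + t^(-1):
  (-)t^(-4) = -0.000152416
  (+)t^(-3) = -0.00137174
  (+)t^(-1) = -0.111111
Sum = (-0.000152416) + (-0.00137174) + (-0.111111)
= -0.112635269
Rounded to 6 significant figures: -0.112635

-0.112635


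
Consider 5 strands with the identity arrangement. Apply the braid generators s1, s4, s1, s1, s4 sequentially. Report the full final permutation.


Starting with identity [1, 2, 3, 4, 5].
Apply generators in sequence:
  After s1: [2, 1, 3, 4, 5]
  After s4: [2, 1, 3, 5, 4]
  After s1: [1, 2, 3, 5, 4]
  After s1: [2, 1, 3, 5, 4]
  After s4: [2, 1, 3, 4, 5]
Final permutation: [2, 1, 3, 4, 5]

[2, 1, 3, 4, 5]


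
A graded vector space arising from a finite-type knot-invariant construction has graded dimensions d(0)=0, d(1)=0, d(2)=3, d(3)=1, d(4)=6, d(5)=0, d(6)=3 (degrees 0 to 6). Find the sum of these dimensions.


Total dimension = d(0) + d(1) + ... + d(6)
= 0 + 0 + 3 + 1 + 6 + 0 + 3
= 13

13


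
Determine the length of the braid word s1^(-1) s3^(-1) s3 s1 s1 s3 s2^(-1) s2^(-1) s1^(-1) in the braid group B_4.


The word length counts the number of generators (including inverses).
Listing each generator: s1^(-1), s3^(-1), s3, s1, s1, s3, s2^(-1), s2^(-1), s1^(-1)
There are 9 generators in this braid word.

9


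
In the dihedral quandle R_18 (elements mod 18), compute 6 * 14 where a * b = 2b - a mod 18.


6 * 14 = 2*14 - 6 mod 18
= 28 - 6 mod 18
= 22 mod 18 = 4

4


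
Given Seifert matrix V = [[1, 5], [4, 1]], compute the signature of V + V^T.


Step 1: V + V^T = [[2, 9], [9, 2]]
Step 2: trace = 4, det = -77
Step 3: Discriminant = 4^2 - 4*(-77) = 324
Step 4: Eigenvalues: 11, -7
Step 5: Signature = (# positive eigenvalues) - (# negative eigenvalues) = 0

0


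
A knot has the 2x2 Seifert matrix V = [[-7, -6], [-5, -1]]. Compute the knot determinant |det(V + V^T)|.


Step 1: Form V + V^T where V = [[-7, -6], [-5, -1]]
  V^T = [[-7, -5], [-6, -1]]
  V + V^T = [[-14, -11], [-11, -2]]
Step 2: det(V + V^T) = (-14)*(-2) - (-11)*(-11)
  = 28 - 121 = -93
Step 3: Knot determinant = |det(V + V^T)| = |-93| = 93

93


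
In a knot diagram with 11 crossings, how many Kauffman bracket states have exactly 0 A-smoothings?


We choose which 0 of 11 crossings get A-smoothings.
C(11, 0) = 11! / (0! * 11!)
= 1

1


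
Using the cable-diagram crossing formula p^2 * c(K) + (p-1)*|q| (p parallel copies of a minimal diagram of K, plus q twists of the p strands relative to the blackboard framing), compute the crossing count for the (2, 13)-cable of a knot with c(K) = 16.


Step 1: Each of the c(K) crossings of the companion diagram becomes p*p = p^2 crossings among the p parallel strands, and each of the |q| twists s_1 s_2 ... s_(p-1) adds (p-1) crossings.
  Crossings = p^2 * c(K) + (p-1)*|q|
Step 2: = 2^2 * 16 + (2-1)*13
Step 3: = 4*16 + 1*13
Step 4: = 64 + 13 = 77

77


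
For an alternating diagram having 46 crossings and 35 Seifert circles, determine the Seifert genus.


For alternating knots, g = (c - s + 1)/2.
= (46 - 35 + 1)/2
= 12/2 = 6

6


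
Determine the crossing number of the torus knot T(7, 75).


For a torus knot T(p, q) with gcd(p,q)=1,
the crossing number is min(p*(q-1), q*(p-1)).
p*(q-1) = 7*74 = 518
q*(p-1) = 75*6 = 450
min(518, 450) = 450

450


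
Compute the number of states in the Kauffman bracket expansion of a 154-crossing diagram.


Each crossing contributes 2 choices (A-smoothing or B-smoothing).
Total states = 2^154 = 22835963083295358096932575511191922182123945984

22835963083295358096932575511191922182123945984


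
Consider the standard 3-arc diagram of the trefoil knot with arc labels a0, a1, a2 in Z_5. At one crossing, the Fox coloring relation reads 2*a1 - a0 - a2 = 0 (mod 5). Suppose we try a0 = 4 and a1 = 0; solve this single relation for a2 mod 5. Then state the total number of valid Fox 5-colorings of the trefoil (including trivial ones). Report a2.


Step 1: Apply the given crossing relation 2*a1 - a0 - a2 = 0 (mod 5).
  a2 = 2*a1 - a0 mod 5
  a2 = 2*0 - 4 mod 5
  a2 = 0 - 4 mod 5
  a2 = -4 mod 5 = 1
Step 2: The trefoil has determinant 3.
  Number of Fox p-colorings (p prime) is p^2 if p = 3, else p.
  Since 5 does not divide 3, only trivial (constant) colorings exist.
  (So the trial a0 = 4, a1 = 0 with a0 != a1 does NOT extend to a valid coloring of the whole trefoil: the other two crossing relations require 3*(a1 - a0) = 0 (mod 5), which fails.)
  Total colorings = 5
Step 3: a2 = 1, total Fox 5-colorings = 5

1


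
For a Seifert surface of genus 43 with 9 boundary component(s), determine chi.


chi = 2 - 2g - b
= 2 - 2*43 - 9
= 2 - 86 - 9 = -93

-93


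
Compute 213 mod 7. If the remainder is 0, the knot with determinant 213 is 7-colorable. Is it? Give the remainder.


Step 1: A knot is p-colorable if and only if p divides its determinant.
Step 2: Compute 213 mod 7.
213 = 30 * 7 + 3
Step 3: 213 mod 7 = 3
Step 4: The knot is 7-colorable: no

3


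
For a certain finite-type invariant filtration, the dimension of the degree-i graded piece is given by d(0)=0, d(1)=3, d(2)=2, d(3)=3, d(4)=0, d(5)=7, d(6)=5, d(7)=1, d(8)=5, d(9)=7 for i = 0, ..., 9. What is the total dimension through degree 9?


Total dimension = d(0) + d(1) + ... + d(9)
= 0 + 3 + 2 + 3 + 0 + 7 + 5 + 1 + 5 + 7
= 33

33


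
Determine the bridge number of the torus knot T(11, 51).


The bridge number of T(p,q) is min(p,q).
min(11, 51) = 11

11


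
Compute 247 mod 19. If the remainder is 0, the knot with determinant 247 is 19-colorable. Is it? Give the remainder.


Step 1: A knot is p-colorable if and only if p divides its determinant.
Step 2: Compute 247 mod 19.
247 = 13 * 19 + 0
Step 3: 247 mod 19 = 0
Step 4: The knot is 19-colorable: yes

0


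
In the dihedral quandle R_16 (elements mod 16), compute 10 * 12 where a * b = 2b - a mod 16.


10 * 12 = 2*12 - 10 mod 16
= 24 - 10 mod 16
= 14 mod 16 = 14

14


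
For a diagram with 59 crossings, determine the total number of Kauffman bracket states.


Each crossing contributes 2 choices (A-smoothing or B-smoothing).
Total states = 2^59 = 576460752303423488

576460752303423488


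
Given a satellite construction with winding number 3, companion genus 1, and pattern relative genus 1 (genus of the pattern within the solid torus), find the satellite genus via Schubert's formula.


Schubert: g(satellite) = g_rel(pattern) + |winding| * g(companion),
where g_rel(pattern) is the genus of the pattern relative to the solid torus.
= 1 + 3 * 1
= 1 + 3 = 4

4


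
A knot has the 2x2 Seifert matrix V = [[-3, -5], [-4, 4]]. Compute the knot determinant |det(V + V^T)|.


Step 1: Form V + V^T where V = [[-3, -5], [-4, 4]]
  V^T = [[-3, -4], [-5, 4]]
  V + V^T = [[-6, -9], [-9, 8]]
Step 2: det(V + V^T) = (-6)*8 - (-9)*(-9)
  = -48 - 81 = -129
Step 3: Knot determinant = |det(V + V^T)| = |-129| = 129

129


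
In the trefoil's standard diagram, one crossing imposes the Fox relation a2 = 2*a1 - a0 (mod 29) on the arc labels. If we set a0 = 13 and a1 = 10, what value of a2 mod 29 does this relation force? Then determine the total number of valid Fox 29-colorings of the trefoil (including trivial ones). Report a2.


Step 1: Apply the given crossing relation 2*a1 - a0 - a2 = 0 (mod 29).
  a2 = 2*a1 - a0 mod 29
  a2 = 2*10 - 13 mod 29
  a2 = 20 - 13 mod 29
  a2 = 7 mod 29 = 7
Step 2: The trefoil has determinant 3.
  Number of Fox p-colorings (p prime) is p^2 if p = 3, else p.
  Since 29 does not divide 3, only trivial (constant) colorings exist.
  (So the trial a0 = 13, a1 = 10 with a0 != a1 does NOT extend to a valid coloring of the whole trefoil: the other two crossing relations require 3*(a1 - a0) = 0 (mod 29), which fails.)
  Total colorings = 29
Step 3: a2 = 7, total Fox 29-colorings = 29

7


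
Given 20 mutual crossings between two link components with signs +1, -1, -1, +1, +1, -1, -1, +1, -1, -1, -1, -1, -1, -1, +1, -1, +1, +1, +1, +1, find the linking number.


Step 1: Count positive crossings: 9
Step 2: Count negative crossings: 11
Step 3: Sum of signs = 9 - 11 = -2
Step 4: Linking number = sum/2 = -2/2 = -1

-1


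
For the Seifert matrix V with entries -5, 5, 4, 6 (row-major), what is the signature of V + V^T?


Step 1: V + V^T = [[-10, 9], [9, 12]]
Step 2: trace = 2, det = -201
Step 3: Discriminant = 2^2 - 4*(-201) = 808
Step 4: Eigenvalues: 15.2127, -13.2127
Step 5: Signature = (# positive eigenvalues) - (# negative eigenvalues) = 0

0


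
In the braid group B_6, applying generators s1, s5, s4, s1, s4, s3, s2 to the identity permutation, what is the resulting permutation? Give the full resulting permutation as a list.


Starting with identity [1, 2, 3, 4, 5, 6].
Apply generators in sequence:
  After s1: [2, 1, 3, 4, 5, 6]
  After s5: [2, 1, 3, 4, 6, 5]
  After s4: [2, 1, 3, 6, 4, 5]
  After s1: [1, 2, 3, 6, 4, 5]
  After s4: [1, 2, 3, 4, 6, 5]
  After s3: [1, 2, 4, 3, 6, 5]
  After s2: [1, 4, 2, 3, 6, 5]
Final permutation: [1, 4, 2, 3, 6, 5]

[1, 4, 2, 3, 6, 5]


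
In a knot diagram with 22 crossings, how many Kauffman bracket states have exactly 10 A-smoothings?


We choose which 10 of 22 crossings get A-smoothings.
C(22, 10) = 22! / (10! * 12!)
= 646646

646646


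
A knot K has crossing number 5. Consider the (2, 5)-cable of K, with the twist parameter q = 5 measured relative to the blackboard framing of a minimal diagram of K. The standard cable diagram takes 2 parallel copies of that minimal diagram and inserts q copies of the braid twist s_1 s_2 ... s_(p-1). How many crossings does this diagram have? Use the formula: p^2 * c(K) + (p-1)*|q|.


Step 1: Each of the c(K) crossings of the companion diagram becomes p*p = p^2 crossings among the p parallel strands, and each of the |q| twists s_1 s_2 ... s_(p-1) adds (p-1) crossings.
  Crossings = p^2 * c(K) + (p-1)*|q|
Step 2: = 2^2 * 5 + (2-1)*5
Step 3: = 4*5 + 1*5
Step 4: = 20 + 5 = 25

25


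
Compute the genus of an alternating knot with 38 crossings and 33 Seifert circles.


For alternating knots, g = (c - s + 1)/2.
= (38 - 33 + 1)/2
= 6/2 = 3

3


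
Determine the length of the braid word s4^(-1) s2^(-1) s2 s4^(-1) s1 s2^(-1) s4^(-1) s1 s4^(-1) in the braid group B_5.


The word length counts the number of generators (including inverses).
Listing each generator: s4^(-1), s2^(-1), s2, s4^(-1), s1, s2^(-1), s4^(-1), s1, s4^(-1)
There are 9 generators in this braid word.

9


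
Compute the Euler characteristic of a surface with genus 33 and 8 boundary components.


chi = 2 - 2g - b
= 2 - 2*33 - 8
= 2 - 66 - 8 = -72

-72


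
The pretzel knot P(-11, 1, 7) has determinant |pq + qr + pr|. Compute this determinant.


Step 1: Compute pq + qr + pr.
pq = (-11)*1 = -11
qr = 1*7 = 7
pr = (-11)*7 = -77
pq + qr + pr = -11 + 7 + (-77) = -81
Step 2: Take absolute value.
det(P(-11,1,7)) = |-81| = 81

81


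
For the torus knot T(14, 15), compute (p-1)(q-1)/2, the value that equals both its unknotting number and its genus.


For a torus knot T(p,q), both the unknotting number and genus equal (p-1)(q-1)/2.
= (14-1)(15-1)/2
= 13*14/2
= 182/2 = 91

91


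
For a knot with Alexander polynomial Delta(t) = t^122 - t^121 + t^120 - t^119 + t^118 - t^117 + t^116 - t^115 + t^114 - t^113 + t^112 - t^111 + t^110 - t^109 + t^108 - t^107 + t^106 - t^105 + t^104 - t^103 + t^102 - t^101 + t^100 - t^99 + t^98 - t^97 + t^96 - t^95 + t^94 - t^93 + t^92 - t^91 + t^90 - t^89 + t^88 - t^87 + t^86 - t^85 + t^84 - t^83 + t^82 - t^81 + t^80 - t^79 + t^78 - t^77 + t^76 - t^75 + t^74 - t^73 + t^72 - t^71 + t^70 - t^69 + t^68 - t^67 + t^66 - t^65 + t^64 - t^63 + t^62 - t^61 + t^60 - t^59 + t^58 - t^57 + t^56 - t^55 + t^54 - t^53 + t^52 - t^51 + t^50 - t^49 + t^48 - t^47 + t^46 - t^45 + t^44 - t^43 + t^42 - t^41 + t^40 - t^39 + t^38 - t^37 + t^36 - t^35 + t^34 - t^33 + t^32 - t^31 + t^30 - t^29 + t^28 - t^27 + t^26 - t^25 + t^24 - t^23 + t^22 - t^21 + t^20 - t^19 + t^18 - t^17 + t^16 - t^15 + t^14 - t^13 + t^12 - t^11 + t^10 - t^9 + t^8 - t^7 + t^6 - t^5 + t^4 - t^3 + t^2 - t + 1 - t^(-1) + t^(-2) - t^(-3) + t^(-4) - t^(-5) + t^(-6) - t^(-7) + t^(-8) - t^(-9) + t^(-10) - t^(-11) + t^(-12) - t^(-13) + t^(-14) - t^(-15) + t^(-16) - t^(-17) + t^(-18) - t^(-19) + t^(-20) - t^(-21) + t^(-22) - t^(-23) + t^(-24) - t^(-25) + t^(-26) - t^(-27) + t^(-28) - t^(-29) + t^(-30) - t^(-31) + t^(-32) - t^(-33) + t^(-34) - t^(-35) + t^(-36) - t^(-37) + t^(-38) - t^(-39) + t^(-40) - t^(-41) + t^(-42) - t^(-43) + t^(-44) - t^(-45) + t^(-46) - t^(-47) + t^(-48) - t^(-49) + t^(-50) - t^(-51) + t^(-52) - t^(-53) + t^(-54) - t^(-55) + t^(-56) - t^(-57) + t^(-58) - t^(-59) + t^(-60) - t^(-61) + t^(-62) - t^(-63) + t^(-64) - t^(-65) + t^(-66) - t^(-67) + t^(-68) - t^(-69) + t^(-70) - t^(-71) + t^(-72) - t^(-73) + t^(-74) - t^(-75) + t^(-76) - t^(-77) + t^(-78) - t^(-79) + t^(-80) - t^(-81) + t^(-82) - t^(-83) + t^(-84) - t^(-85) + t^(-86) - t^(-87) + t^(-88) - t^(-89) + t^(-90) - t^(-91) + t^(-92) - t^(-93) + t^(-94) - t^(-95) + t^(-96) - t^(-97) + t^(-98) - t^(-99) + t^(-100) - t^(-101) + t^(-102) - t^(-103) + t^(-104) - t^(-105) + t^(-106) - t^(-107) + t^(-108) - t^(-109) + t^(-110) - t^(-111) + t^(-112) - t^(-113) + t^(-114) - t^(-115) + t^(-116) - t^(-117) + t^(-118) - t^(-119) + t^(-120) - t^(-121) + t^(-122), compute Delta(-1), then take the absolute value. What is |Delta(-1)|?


Step 1: The polynomial has 245 terms with alternating signs, exponents from 122 down to -122.
Step 2: Substitute t = -1. The i-th term has coefficient (-1)^i and exponent (m-i),
  so its value is (-1)^i * (-1)^(m-i) = (-1)^m = 1 for every i.
Step 3: All 245 terms equal 1, so Delta(-1) = 245 * (1) = 245
Step 4: |Delta(-1)| = 245

245


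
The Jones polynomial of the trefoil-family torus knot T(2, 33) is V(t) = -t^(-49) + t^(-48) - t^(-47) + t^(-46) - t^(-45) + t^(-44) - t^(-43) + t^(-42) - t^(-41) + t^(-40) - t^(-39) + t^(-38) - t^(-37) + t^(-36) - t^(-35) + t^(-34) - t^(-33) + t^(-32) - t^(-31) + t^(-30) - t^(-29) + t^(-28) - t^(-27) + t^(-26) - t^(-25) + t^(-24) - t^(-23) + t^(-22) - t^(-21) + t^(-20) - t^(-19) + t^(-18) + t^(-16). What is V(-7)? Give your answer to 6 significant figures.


Substituting t = -7 into V(t) = -t^(-49) + t^(-48) - t^(-47) + t^(-46) - t^(-45) + t^(-44) - t^(-43) + t^(-42) - t^(-41) + t^(-40) - t^(-39) + t^(-38) - t^(-37) + t^(-36) - t^(-35) + t^(-34) - t^(-33) + t^(-32) - t^(-31) + t^(-30) - t^(-29) + t^(-28) - t^(-27) + t^(-26) - t^(-25) + t^(-24) - t^(-23) + t^(-22) - t^(-21) + t^(-20) - t^(-19) + t^(-18) + t^(-16):
  (-)t^(-49) = 3.89221e-42
  (+)t^(-48) = 2.72455e-41
  (-)t^(-47) = 1.90718e-40
  (+)t^(-46) = 1.33503e-39
  (-)t^(-45) = 9.34519e-39
  (+)t^(-44) = 6.54163e-38
  (-)t^(-43) = 4.57914e-37
  (+)t^(-42) = 3.2054e-36
  (-)t^(-41) = 2.24378e-35
  (+)t^(-40) = 1.57065e-34
  (-)t^(-39) = 1.09945e-33
  (+)t^(-38) = 7.69617e-33
  (-)t^(-37) = 5.38732e-32
  (+)t^(-36) = 3.77112e-31
  (-)t^(-35) = 2.63979e-30
  (+)t^(-34) = 1.84785e-29
  (-)t^(-33) = 1.29349e-28
  (+)t^(-32) = 9.05446e-28
  (-)t^(-31) = 6.33812e-27
  (+)t^(-30) = 4.43669e-26
  (-)t^(-29) = 3.10568e-25
  (+)t^(-28) = 2.17398e-24
  (-)t^(-27) = 1.52178e-23
  (+)t^(-26) = 1.06525e-22
  (-)t^(-25) = 7.45674e-22
  (+)t^(-24) = 5.21972e-21
  (-)t^(-23) = 3.6538e-20
  (+)t^(-22) = 2.55766e-19
  (-)t^(-21) = 1.79036e-18
  (+)t^(-20) = 1.25325e-17
  (-)t^(-19) = 8.77278e-17
  (+)t^(-18) = 6.14095e-16
  (+)t^(-16) = 3.00906e-14
Sum = (3.89221e-42) + (2.72455e-41) + (1.90718e-40) + (1.33503e-39) + (9.34519e-39) + (6.54163e-38) + (4.57914e-37) + (3.2054e-36) + (2.24378e-35) + (1.57065e-34) + (1.09945e-33) + (7.69617e-33) + (5.38732e-32) + (3.77112e-31) + (2.63979e-30) + (1.84785e-29) + (1.29349e-28) + (9.05446e-28) + (6.33812e-27) + (4.43669e-26) + (3.10568e-25) + (2.17398e-24) + (1.52178e-23) + (1.06525e-22) + (7.45674e-22) + (5.21972e-21) + (3.6538e-20) + (2.55766e-19) + (1.79036e-18) + (1.25325e-17) + (8.77278e-17) + (6.14095e-16) + (3.00906e-14)
= 3.080707919e-14
Rounded to 6 significant figures: 3.08071e-14

3.08071e-14


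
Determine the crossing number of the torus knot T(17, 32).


For a torus knot T(p, q) with gcd(p,q)=1,
the crossing number is min(p*(q-1), q*(p-1)).
p*(q-1) = 17*31 = 527
q*(p-1) = 32*16 = 512
min(527, 512) = 512

512


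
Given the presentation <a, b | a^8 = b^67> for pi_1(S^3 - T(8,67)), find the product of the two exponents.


The relation is a^8 = b^67.
Product of exponents = 8 * 67
= 536

536


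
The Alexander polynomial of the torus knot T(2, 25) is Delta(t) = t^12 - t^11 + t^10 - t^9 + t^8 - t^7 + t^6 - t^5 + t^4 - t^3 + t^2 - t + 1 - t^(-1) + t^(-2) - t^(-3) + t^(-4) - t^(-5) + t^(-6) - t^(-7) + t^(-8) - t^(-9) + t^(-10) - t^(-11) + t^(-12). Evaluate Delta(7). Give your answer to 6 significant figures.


Substituting t = 7 into Delta(t) = t^12 - t^11 + t^10 - t^9 + t^8 - t^7 + t^6 - t^5 + t^4 - t^3 + t^2 - t + 1 - t^(-1) + t^(-2) - t^(-3) + t^(-4) - t^(-5) + t^(-6) - t^(-7) + t^(-8) - t^(-9) + t^(-10) - t^(-11) + t^(-12):
Term values: (13841287201) + (-1977326743) + (282475249) + (-40353607) + (5764801) + (-823543) + (117649) + (-16807) + (2401) + (-343) + (49) + (-7) + (1) + (-0.142857) + (0.0204082) + (-0.00291545) + (0.000416493) + (-5.9499e-05) + (8.49986e-06) + (-1.21427e-06) + (1.73467e-07) + (-2.47809e-08) + (3.54013e-09) + (-5.05733e-10) + (7.22476e-11)
Sum = 1.21111263e+10
Rounded to 6 significant figures: 1.21111e+10

1.21111e+10


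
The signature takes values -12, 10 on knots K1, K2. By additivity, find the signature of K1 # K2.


The signature is additive under connected sum.
signature(K1 # K2) = (-12) + (10)
= -2

-2


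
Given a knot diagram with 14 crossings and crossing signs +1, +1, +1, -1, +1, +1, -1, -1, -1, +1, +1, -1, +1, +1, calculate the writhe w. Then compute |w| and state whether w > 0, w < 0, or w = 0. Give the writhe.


Step 1: Count positive crossings (+1).
Positive crossings: 9
Step 2: Count negative crossings (-1).
Negative crossings: 5
Step 3: Writhe = (positive) - (negative)
w = 9 - 5 = 4
Step 4: |w| = 4, and w is positive

4


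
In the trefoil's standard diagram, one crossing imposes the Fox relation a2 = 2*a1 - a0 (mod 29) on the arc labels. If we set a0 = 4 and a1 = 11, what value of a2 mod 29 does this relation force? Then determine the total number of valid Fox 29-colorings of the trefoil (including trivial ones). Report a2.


Step 1: Apply the given crossing relation 2*a1 - a0 - a2 = 0 (mod 29).
  a2 = 2*a1 - a0 mod 29
  a2 = 2*11 - 4 mod 29
  a2 = 22 - 4 mod 29
  a2 = 18 mod 29 = 18
Step 2: The trefoil has determinant 3.
  Number of Fox p-colorings (p prime) is p^2 if p = 3, else p.
  Since 29 does not divide 3, only trivial (constant) colorings exist.
  (So the trial a0 = 4, a1 = 11 with a0 != a1 does NOT extend to a valid coloring of the whole trefoil: the other two crossing relations require 3*(a1 - a0) = 0 (mod 29), which fails.)
  Total colorings = 29
Step 3: a2 = 18, total Fox 29-colorings = 29

18


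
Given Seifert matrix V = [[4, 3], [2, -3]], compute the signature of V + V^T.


Step 1: V + V^T = [[8, 5], [5, -6]]
Step 2: trace = 2, det = -73
Step 3: Discriminant = 2^2 - 4*(-73) = 296
Step 4: Eigenvalues: 9.60233, -7.60233
Step 5: Signature = (# positive eigenvalues) - (# negative eigenvalues) = 0

0


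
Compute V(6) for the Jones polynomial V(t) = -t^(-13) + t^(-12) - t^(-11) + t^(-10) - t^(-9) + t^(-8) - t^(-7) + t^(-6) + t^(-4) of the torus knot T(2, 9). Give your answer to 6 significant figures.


Substituting t = 6 into V(t) = -t^(-13) + t^(-12) - t^(-11) + t^(-10) - t^(-9) + t^(-8) - t^(-7) + t^(-6) + t^(-4):
  (-)t^(-13) = -7.65656e-11
  (+)t^(-12) = 4.59394e-10
  (-)t^(-11) = -2.75636e-09
  (+)t^(-10) = 1.65382e-08
  (-)t^(-9) = -9.9229e-08
  (+)t^(-8) = 5.95374e-07
  (-)t^(-7) = -3.57225e-06
  (+)t^(-6) = 2.14335e-05
  (+)t^(-4) = 0.000771605
Sum = (-7.65656e-11) + (4.59394e-10) + (-2.75636e-09) + (1.65382e-08) + (-9.9229e-08) + (5.95374e-07) + (-3.57225e-06) + (2.14335e-05) + (0.000771605)
= 0.0007899764735
Rounded to 6 significant figures: 0.000789976

0.000789976


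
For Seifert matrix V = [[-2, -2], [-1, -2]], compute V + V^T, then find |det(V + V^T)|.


Step 1: Form V + V^T where V = [[-2, -2], [-1, -2]]
  V^T = [[-2, -1], [-2, -2]]
  V + V^T = [[-4, -3], [-3, -4]]
Step 2: det(V + V^T) = (-4)*(-4) - (-3)*(-3)
  = 16 - 9 = 7
Step 3: Knot determinant = |det(V + V^T)| = |7| = 7

7


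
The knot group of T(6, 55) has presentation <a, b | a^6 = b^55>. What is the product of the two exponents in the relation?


The relation is a^6 = b^55.
Product of exponents = 6 * 55
= 330

330


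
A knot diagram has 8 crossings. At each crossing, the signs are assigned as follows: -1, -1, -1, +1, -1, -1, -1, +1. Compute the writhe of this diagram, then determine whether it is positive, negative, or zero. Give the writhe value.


Step 1: Count positive crossings (+1).
Positive crossings: 2
Step 2: Count negative crossings (-1).
Negative crossings: 6
Step 3: Writhe = (positive) - (negative)
w = 2 - 6 = -4
Step 4: |w| = 4, and w is negative

-4


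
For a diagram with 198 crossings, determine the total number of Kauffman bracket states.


Each crossing contributes 2 choices (A-smoothing or B-smoothing).
Total states = 2^198 = 401734511064747568885490523085290650630550748445698208825344

401734511064747568885490523085290650630550748445698208825344


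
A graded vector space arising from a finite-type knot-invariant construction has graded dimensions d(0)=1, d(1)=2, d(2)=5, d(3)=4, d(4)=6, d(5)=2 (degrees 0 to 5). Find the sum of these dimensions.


Total dimension = d(0) + d(1) + ... + d(5)
= 1 + 2 + 5 + 4 + 6 + 2
= 20

20


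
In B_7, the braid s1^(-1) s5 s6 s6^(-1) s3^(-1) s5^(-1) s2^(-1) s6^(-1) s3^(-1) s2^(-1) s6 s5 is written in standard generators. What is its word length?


The word length counts the number of generators (including inverses).
Listing each generator: s1^(-1), s5, s6, s6^(-1), s3^(-1), s5^(-1), s2^(-1), s6^(-1), s3^(-1), s2^(-1), s6, s5
There are 12 generators in this braid word.

12


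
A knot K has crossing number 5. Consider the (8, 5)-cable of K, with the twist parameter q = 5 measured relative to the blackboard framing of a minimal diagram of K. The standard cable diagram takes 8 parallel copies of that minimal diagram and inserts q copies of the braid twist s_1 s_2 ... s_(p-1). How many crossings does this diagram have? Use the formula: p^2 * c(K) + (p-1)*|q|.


Step 1: Each of the c(K) crossings of the companion diagram becomes p*p = p^2 crossings among the p parallel strands, and each of the |q| twists s_1 s_2 ... s_(p-1) adds (p-1) crossings.
  Crossings = p^2 * c(K) + (p-1)*|q|
Step 2: = 8^2 * 5 + (8-1)*5
Step 3: = 64*5 + 7*5
Step 4: = 320 + 35 = 355

355


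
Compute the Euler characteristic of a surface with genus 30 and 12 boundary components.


chi = 2 - 2g - b
= 2 - 2*30 - 12
= 2 - 60 - 12 = -70

-70


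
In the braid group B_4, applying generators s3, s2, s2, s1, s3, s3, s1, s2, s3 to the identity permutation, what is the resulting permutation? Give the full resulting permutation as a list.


Starting with identity [1, 2, 3, 4].
Apply generators in sequence:
  After s3: [1, 2, 4, 3]
  After s2: [1, 4, 2, 3]
  After s2: [1, 2, 4, 3]
  After s1: [2, 1, 4, 3]
  After s3: [2, 1, 3, 4]
  After s3: [2, 1, 4, 3]
  After s1: [1, 2, 4, 3]
  After s2: [1, 4, 2, 3]
  After s3: [1, 4, 3, 2]
Final permutation: [1, 4, 3, 2]

[1, 4, 3, 2]


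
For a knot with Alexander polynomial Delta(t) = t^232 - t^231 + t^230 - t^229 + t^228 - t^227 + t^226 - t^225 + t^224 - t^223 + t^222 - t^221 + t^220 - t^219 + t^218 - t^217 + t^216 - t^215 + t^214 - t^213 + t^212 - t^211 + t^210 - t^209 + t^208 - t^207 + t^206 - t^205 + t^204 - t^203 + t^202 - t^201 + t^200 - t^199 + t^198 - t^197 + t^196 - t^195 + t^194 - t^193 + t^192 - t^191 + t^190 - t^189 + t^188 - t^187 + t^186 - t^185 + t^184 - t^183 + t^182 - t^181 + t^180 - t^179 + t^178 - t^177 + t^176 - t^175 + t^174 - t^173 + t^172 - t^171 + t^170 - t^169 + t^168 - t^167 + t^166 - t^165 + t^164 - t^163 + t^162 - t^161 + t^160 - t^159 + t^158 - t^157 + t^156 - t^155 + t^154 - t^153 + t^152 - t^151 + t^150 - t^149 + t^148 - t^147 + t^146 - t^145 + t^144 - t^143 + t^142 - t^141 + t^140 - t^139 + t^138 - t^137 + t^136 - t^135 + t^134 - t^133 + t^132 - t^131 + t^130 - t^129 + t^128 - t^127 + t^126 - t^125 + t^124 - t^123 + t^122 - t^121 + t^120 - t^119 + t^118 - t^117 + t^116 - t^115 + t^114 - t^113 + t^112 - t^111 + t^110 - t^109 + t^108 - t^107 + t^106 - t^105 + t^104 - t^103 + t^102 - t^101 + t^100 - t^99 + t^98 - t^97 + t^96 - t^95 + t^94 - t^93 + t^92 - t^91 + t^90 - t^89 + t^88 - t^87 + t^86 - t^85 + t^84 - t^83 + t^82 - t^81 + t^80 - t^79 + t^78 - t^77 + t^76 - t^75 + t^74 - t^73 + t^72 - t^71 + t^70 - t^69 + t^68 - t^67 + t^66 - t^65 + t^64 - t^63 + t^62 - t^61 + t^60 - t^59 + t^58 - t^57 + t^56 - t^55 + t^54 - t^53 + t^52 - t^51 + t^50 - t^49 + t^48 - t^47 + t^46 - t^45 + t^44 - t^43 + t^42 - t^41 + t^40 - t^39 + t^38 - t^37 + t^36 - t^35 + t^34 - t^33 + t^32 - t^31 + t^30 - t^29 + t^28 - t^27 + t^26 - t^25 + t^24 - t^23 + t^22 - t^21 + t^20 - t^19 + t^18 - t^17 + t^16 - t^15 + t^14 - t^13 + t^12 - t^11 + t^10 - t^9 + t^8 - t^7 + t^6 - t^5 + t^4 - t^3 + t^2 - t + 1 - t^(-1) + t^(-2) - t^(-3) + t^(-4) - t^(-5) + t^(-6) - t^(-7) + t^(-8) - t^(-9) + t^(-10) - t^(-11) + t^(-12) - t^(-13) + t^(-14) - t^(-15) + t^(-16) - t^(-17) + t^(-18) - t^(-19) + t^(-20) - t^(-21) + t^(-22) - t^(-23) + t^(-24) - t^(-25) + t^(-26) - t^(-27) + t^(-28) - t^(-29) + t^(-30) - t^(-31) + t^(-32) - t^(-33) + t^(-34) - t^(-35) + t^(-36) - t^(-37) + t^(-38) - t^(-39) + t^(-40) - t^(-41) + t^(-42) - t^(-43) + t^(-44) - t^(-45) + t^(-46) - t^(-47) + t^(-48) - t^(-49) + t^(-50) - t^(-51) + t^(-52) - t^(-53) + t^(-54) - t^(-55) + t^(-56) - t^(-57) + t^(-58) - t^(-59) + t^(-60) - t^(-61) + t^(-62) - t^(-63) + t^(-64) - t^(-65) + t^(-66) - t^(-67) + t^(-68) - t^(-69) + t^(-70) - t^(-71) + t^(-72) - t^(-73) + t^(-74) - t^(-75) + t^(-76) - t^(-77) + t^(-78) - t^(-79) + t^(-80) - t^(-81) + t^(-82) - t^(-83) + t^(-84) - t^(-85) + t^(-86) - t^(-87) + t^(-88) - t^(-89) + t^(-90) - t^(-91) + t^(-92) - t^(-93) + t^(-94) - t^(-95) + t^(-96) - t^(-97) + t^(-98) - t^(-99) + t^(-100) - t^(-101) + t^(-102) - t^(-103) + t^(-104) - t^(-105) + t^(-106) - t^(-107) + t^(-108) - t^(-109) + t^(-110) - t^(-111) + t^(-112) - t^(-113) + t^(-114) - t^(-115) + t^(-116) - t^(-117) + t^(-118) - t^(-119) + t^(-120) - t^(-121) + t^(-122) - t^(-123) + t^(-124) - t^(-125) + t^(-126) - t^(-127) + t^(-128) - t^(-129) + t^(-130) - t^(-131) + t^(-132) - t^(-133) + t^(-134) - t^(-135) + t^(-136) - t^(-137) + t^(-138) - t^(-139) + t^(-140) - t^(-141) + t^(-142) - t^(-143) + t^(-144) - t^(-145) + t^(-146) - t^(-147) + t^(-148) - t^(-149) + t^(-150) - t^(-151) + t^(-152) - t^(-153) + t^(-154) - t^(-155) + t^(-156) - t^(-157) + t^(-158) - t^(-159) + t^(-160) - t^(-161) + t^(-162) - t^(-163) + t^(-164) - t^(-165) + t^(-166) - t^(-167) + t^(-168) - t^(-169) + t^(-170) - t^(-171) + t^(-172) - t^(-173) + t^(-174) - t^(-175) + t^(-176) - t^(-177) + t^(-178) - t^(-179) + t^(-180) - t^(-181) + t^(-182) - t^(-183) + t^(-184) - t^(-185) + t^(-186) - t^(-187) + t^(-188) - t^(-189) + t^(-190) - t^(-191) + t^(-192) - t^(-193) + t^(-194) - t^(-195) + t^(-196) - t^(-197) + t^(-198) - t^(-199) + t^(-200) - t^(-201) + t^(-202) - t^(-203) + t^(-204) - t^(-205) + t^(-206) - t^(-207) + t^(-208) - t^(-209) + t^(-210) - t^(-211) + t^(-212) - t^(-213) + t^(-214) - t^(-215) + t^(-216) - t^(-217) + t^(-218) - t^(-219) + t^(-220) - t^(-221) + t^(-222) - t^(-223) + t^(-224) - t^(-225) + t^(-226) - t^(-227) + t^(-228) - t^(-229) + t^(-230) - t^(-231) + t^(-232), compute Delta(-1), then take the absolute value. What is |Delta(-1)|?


Step 1: The polynomial has 465 terms with alternating signs, exponents from 232 down to -232.
Step 2: Substitute t = -1. The i-th term has coefficient (-1)^i and exponent (m-i),
  so its value is (-1)^i * (-1)^(m-i) = (-1)^m = 1 for every i.
Step 3: All 465 terms equal 1, so Delta(-1) = 465 * (1) = 465
Step 4: |Delta(-1)| = 465

465


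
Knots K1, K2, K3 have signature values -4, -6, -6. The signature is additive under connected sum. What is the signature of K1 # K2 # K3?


The signature is additive under connected sum.
signature(K1 # K2 # K3) = (-4) + (-6) + (-6)
= -16

-16


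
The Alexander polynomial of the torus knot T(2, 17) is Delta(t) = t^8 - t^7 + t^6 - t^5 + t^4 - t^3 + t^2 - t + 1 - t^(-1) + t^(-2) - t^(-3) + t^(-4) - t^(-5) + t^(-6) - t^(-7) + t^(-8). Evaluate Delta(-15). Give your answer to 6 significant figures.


Substituting t = -15 into Delta(t) = t^8 - t^7 + t^6 - t^5 + t^4 - t^3 + t^2 - t + 1 - t^(-1) + t^(-2) - t^(-3) + t^(-4) - t^(-5) + t^(-6) - t^(-7) + t^(-8):
Term values: (2562890625) + (170859375) + (11390625) + (759375) + (50625) + (3375) + (225) + (15) + (1) + (0.0666667) + (0.00444444) + (0.000296296) + (1.97531e-05) + (1.31687e-06) + (8.77915e-08) + (5.85277e-09) + (3.90184e-10)
Sum = 2745954241
Rounded to 6 significant figures: 2.74595e+09

2.74595e+09


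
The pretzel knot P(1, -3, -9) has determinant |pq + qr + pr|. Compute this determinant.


Step 1: Compute pq + qr + pr.
pq = 1*(-3) = -3
qr = (-3)*(-9) = 27
pr = 1*(-9) = -9
pq + qr + pr = -3 + 27 + (-9) = 15
Step 2: Take absolute value.
det(P(1,-3,-9)) = |15| = 15

15


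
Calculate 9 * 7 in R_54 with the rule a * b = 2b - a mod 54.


9 * 7 = 2*7 - 9 mod 54
= 14 - 9 mod 54
= 5 mod 54 = 5

5


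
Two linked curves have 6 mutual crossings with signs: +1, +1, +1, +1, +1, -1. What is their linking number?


Step 1: Count positive crossings: 5
Step 2: Count negative crossings: 1
Step 3: Sum of signs = 5 - 1 = 4
Step 4: Linking number = sum/2 = 4/2 = 2

2


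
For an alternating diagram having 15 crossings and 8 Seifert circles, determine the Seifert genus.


For alternating knots, g = (c - s + 1)/2.
= (15 - 8 + 1)/2
= 8/2 = 4

4


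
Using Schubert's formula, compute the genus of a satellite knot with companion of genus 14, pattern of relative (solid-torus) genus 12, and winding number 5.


Schubert: g(satellite) = g_rel(pattern) + |winding| * g(companion),
where g_rel(pattern) is the genus of the pattern relative to the solid torus.
= 12 + 5 * 14
= 12 + 70 = 82

82


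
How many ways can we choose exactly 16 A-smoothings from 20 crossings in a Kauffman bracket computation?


We choose which 16 of 20 crossings get A-smoothings.
C(20, 16) = 20! / (16! * 4!)
= 4845

4845


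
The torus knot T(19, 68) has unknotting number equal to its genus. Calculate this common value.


For a torus knot T(p,q), both the unknotting number and genus equal (p-1)(q-1)/2.
= (19-1)(68-1)/2
= 18*67/2
= 1206/2 = 603

603


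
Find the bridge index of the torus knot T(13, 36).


The bridge number of T(p,q) is min(p,q).
min(13, 36) = 13

13


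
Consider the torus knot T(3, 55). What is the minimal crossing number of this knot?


For a torus knot T(p, q) with gcd(p,q)=1,
the crossing number is min(p*(q-1), q*(p-1)).
p*(q-1) = 3*54 = 162
q*(p-1) = 55*2 = 110
min(162, 110) = 110

110


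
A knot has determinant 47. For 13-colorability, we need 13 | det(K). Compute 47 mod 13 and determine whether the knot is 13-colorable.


Step 1: A knot is p-colorable if and only if p divides its determinant.
Step 2: Compute 47 mod 13.
47 = 3 * 13 + 8
Step 3: 47 mod 13 = 8
Step 4: The knot is 13-colorable: no

8


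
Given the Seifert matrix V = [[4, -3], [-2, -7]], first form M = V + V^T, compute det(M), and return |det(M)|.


Step 1: Form V + V^T where V = [[4, -3], [-2, -7]]
  V^T = [[4, -2], [-3, -7]]
  V + V^T = [[8, -5], [-5, -14]]
Step 2: det(V + V^T) = 8*(-14) - (-5)*(-5)
  = -112 - 25 = -137
Step 3: Knot determinant = |det(V + V^T)| = |-137| = 137

137


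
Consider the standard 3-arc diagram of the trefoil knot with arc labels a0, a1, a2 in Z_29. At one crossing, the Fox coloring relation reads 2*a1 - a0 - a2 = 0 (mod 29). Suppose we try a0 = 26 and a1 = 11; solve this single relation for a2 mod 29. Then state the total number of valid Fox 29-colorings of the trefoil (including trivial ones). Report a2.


Step 1: Apply the given crossing relation 2*a1 - a0 - a2 = 0 (mod 29).
  a2 = 2*a1 - a0 mod 29
  a2 = 2*11 - 26 mod 29
  a2 = 22 - 26 mod 29
  a2 = -4 mod 29 = 25
Step 2: The trefoil has determinant 3.
  Number of Fox p-colorings (p prime) is p^2 if p = 3, else p.
  Since 29 does not divide 3, only trivial (constant) colorings exist.
  (So the trial a0 = 26, a1 = 11 with a0 != a1 does NOT extend to a valid coloring of the whole trefoil: the other two crossing relations require 3*(a1 - a0) = 0 (mod 29), which fails.)
  Total colorings = 29
Step 3: a2 = 25, total Fox 29-colorings = 29

25


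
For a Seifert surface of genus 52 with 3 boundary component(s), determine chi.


chi = 2 - 2g - b
= 2 - 2*52 - 3
= 2 - 104 - 3 = -105

-105


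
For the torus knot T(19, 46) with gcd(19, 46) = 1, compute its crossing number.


For a torus knot T(p, q) with gcd(p,q)=1,
the crossing number is min(p*(q-1), q*(p-1)).
p*(q-1) = 19*45 = 855
q*(p-1) = 46*18 = 828
min(855, 828) = 828

828


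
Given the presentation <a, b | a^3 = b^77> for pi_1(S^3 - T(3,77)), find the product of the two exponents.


The relation is a^3 = b^77.
Product of exponents = 3 * 77
= 231

231


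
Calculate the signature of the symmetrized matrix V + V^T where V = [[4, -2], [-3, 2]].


Step 1: V + V^T = [[8, -5], [-5, 4]]
Step 2: trace = 12, det = 7
Step 3: Discriminant = 12^2 - 4*7 = 116
Step 4: Eigenvalues: 11.3852, 0.614835
Step 5: Signature = (# positive eigenvalues) - (# negative eigenvalues) = 2

2


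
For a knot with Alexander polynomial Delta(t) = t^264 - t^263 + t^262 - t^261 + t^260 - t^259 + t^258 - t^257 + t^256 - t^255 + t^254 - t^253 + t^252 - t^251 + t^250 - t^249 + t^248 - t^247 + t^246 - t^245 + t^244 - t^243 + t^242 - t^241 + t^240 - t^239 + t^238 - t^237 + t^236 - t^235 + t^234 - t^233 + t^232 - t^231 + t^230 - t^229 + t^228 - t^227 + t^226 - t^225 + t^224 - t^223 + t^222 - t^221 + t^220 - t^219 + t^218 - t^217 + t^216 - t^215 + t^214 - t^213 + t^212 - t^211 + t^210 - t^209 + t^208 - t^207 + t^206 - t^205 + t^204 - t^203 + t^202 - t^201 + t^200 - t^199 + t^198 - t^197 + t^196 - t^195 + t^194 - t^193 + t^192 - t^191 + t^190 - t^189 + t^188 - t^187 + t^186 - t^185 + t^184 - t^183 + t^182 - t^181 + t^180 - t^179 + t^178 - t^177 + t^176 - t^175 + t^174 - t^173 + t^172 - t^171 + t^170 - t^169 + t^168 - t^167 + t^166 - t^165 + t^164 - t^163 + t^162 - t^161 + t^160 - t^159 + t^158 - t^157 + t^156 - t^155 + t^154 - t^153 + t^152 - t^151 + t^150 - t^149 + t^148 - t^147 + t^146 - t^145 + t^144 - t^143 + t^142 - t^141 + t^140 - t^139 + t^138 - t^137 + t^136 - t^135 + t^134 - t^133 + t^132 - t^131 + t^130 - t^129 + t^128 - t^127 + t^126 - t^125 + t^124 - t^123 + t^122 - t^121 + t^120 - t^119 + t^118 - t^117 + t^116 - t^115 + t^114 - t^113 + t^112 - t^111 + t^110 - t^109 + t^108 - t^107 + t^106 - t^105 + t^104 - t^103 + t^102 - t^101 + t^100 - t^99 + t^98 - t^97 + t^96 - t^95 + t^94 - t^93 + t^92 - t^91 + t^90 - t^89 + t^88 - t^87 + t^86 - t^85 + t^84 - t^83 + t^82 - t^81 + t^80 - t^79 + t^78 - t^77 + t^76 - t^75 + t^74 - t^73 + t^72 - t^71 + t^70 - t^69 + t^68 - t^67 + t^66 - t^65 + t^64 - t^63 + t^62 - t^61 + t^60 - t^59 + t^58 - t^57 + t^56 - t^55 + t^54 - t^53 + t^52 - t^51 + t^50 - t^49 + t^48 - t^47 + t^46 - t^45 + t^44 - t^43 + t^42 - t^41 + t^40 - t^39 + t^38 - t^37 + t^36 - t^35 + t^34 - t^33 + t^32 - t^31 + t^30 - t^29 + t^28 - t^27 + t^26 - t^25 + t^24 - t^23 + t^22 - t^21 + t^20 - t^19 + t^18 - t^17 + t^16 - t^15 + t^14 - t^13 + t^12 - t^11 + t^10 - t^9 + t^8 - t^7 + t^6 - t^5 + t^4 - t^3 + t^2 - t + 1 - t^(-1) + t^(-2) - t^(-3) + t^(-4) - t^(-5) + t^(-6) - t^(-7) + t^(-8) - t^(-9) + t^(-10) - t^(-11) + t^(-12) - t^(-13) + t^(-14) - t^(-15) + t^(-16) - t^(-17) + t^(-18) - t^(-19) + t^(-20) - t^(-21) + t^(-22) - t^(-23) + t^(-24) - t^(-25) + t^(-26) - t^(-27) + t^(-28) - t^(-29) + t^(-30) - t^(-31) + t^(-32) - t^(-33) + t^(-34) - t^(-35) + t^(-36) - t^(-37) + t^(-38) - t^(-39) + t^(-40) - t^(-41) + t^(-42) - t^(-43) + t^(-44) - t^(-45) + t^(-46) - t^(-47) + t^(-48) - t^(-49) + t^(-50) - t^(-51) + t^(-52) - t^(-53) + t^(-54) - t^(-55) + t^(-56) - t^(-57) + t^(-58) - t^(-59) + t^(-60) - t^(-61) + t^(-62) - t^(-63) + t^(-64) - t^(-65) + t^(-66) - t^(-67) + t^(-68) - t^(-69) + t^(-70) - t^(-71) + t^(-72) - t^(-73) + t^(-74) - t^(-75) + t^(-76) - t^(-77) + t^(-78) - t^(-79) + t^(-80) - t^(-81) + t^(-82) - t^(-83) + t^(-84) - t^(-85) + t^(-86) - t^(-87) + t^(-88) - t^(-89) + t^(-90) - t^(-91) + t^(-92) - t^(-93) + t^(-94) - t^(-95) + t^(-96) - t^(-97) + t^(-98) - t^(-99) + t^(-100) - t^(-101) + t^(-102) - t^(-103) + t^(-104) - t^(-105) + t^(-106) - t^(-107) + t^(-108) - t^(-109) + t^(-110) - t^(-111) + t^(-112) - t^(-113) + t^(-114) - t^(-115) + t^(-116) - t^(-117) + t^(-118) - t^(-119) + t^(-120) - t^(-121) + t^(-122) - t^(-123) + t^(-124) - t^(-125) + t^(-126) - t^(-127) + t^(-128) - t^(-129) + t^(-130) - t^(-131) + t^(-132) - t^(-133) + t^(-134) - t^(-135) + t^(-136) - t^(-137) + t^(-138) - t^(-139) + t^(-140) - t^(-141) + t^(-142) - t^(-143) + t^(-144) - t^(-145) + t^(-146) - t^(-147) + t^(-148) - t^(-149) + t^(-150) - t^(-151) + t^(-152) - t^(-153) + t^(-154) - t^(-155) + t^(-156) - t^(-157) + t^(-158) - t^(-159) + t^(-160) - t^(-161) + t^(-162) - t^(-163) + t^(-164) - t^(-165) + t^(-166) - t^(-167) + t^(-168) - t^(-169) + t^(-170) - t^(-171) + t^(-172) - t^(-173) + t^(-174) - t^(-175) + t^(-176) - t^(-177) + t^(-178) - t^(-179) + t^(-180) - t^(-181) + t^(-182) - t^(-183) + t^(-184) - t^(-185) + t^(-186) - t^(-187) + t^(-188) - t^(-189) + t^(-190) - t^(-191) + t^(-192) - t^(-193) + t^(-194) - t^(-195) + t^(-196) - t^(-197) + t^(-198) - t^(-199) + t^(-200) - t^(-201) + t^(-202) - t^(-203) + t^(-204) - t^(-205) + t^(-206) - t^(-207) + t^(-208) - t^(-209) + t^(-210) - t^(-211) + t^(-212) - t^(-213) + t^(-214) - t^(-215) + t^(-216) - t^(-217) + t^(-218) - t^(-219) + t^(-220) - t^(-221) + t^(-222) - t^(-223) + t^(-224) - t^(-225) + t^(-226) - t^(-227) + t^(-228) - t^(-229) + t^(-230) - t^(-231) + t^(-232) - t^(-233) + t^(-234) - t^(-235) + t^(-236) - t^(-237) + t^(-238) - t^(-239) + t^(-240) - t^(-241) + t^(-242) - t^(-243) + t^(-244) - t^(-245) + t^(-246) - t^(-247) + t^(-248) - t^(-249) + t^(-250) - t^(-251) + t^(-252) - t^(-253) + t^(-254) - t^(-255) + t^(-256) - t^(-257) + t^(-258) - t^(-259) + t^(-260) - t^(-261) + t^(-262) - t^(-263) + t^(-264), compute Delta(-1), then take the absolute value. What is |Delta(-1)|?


Step 1: The polynomial has 529 terms with alternating signs, exponents from 264 down to -264.
Step 2: Substitute t = -1. The i-th term has coefficient (-1)^i and exponent (m-i),
  so its value is (-1)^i * (-1)^(m-i) = (-1)^m = 1 for every i.
Step 3: All 529 terms equal 1, so Delta(-1) = 529 * (1) = 529
Step 4: |Delta(-1)| = 529

529
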